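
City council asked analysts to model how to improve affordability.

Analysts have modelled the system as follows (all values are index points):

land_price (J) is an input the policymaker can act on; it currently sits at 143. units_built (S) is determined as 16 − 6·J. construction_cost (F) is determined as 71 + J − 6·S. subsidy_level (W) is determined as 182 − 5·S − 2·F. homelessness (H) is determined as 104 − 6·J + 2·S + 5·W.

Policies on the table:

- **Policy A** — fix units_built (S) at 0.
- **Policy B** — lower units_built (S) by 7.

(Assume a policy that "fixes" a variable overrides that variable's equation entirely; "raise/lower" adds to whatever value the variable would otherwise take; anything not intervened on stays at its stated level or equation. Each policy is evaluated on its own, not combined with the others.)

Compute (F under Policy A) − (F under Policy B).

-5094

Policy A (S := 0):
  J = 143
  S = 0
  F = 71 + 143 − 6·0 = 214
Policy B (S − 7):
  J = 143
  S = 16 − 6·143 (−7 from intervention) = -849
  F = 71 + 143 − 6·(-849) = 5308
F: 214 − 5308 = -5094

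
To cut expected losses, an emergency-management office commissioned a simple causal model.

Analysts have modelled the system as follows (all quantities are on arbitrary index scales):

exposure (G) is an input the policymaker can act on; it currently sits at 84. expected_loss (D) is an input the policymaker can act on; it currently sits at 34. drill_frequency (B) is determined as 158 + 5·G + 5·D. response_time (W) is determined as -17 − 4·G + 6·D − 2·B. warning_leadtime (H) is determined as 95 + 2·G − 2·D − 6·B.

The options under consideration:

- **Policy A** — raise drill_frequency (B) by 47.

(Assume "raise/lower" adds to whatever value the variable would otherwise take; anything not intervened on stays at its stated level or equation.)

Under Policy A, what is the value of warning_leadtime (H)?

Policy A (B + 47):
  G = 84
  D = 34
  B = 158 + 5·84 + 5·34 (+47 from intervention) = 795
  H = 95 + 2·84 − 2·34 − 6·795 = -4575

-4575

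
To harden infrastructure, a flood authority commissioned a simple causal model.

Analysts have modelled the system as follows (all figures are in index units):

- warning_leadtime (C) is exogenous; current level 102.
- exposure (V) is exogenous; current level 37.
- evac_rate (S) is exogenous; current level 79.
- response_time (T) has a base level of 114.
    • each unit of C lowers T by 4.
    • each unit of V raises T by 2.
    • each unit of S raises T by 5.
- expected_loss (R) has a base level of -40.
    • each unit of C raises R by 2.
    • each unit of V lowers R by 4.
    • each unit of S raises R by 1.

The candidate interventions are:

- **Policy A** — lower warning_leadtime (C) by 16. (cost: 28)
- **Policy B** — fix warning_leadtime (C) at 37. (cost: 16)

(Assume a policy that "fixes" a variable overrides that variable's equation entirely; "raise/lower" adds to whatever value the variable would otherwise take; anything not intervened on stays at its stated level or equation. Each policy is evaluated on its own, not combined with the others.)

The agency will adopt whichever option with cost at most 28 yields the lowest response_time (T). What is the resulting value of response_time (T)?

239

Policy A (C − 16):
  C = 102 − 16 = 86
  V = 37
  S = 79
  T = 114 − 4·86 + 2·37 + 5·79 = 239
Policy B (C := 37):
  C = 37
  V = 37
  S = 79
  T = 114 − 4·37 + 2·37 + 5·79 = 435
Comparing — Policy A: T=239, Policy B: T=435. Lowest is 239 (Policy A).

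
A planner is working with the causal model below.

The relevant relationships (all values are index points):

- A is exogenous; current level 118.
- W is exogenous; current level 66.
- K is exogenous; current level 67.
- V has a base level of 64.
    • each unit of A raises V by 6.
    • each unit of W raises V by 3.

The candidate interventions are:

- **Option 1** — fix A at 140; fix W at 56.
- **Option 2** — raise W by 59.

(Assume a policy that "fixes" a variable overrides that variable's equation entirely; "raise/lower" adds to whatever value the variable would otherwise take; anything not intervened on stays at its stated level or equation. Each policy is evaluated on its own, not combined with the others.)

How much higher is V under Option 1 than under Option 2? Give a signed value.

Option 1 (A := 140, W := 56):
  A = 140
  W = 56
  V = 64 + 6·140 + 3·56 = 1072
Option 2 (W + 59):
  A = 118
  W = 66 + 59 = 125
  V = 64 + 6·118 + 3·125 = 1147
V: 1072 − 1147 = -75

-75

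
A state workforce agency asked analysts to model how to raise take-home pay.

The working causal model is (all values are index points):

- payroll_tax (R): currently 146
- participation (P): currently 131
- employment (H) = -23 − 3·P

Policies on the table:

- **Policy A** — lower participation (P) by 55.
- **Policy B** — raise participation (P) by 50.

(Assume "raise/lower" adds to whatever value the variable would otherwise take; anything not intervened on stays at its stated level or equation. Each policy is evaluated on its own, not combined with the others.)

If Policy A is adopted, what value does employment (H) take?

-251

Policy A (P − 55):
  P = 131 − 55 = 76
  H = -23 − 3·76 = -251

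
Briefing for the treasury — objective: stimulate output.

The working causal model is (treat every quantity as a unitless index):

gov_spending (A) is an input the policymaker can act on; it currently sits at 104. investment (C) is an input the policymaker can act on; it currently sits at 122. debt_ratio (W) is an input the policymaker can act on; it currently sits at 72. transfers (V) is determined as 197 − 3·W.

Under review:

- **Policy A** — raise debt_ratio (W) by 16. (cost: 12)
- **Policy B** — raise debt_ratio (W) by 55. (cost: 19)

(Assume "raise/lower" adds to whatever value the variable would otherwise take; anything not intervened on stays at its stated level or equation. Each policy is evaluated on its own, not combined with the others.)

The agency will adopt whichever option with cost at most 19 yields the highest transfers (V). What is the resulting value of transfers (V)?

Policy A (W + 16):
  W = 72 + 16 = 88
  V = 197 − 3·88 = -67
Policy B (W + 55):
  W = 72 + 55 = 127
  V = 197 − 3·127 = -184
Comparing — Policy A: V=-67, Policy B: V=-184. Highest is -67 (Policy A).

-67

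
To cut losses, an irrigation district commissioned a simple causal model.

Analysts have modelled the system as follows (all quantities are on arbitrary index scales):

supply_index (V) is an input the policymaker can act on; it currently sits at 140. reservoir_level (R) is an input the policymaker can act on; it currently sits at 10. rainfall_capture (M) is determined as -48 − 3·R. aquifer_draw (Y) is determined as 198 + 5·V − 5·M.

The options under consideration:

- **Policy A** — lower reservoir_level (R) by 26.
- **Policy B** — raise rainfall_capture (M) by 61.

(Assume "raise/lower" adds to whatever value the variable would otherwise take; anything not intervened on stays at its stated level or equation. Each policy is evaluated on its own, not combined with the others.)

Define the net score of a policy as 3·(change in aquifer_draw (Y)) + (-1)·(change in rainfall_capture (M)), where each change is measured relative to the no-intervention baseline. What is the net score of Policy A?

Baseline:
  V = 140
  R = 10
  M = -48 − 3·10 = -78
  Y = 198 + 5·140 − 5·(-78) = 1288
Policy A (R − 26):
  V = 140
  R = 10 − 26 = -16
  M = -48 − 3·(-16) = 0
  Y = 198 + 5·140 − 5·0 = 898
ΔY = 898 − 1288 = -390; ΔM = 0 − (-78) = 78
Score = 3·(-390) + (-1)·78 = -1248

-1248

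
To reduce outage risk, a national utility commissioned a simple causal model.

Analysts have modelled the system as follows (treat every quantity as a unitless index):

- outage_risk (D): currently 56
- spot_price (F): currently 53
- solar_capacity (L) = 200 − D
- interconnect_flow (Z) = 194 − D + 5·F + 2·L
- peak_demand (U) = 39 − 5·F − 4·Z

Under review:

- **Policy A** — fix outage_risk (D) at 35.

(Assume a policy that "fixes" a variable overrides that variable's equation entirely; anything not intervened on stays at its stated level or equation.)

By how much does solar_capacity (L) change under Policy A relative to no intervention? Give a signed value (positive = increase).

Baseline:
  D = 56
  L = 200 − 56 = 144
Policy A (D := 35):
  D = 35
  L = 200 − 35 = 165
Change in L: 165 − 144 = 21

21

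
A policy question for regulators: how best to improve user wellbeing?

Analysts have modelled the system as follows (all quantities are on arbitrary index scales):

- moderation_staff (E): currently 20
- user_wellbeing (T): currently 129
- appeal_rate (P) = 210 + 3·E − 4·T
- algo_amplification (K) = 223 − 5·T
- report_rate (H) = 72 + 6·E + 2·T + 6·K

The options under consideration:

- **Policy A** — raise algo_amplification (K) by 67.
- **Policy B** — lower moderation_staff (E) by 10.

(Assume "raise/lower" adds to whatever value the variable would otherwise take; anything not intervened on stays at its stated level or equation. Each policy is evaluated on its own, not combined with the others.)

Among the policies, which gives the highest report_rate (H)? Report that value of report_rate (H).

-1680

Policy A (K + 67):
  E = 20
  T = 129
  K = 223 − 5·129 (+67 from intervention) = -355
  H = 72 + 6·20 + 2·129 + 6·(-355) = -1680
Policy B (E − 10):
  E = 20 − 10 = 10
  T = 129
  K = 223 − 5·129 = -422
  H = 72 + 6·10 + 2·129 + 6·(-422) = -2142
Comparing — Policy A: H=-1680, Policy B: H=-2142. Highest is -1680 (Policy A).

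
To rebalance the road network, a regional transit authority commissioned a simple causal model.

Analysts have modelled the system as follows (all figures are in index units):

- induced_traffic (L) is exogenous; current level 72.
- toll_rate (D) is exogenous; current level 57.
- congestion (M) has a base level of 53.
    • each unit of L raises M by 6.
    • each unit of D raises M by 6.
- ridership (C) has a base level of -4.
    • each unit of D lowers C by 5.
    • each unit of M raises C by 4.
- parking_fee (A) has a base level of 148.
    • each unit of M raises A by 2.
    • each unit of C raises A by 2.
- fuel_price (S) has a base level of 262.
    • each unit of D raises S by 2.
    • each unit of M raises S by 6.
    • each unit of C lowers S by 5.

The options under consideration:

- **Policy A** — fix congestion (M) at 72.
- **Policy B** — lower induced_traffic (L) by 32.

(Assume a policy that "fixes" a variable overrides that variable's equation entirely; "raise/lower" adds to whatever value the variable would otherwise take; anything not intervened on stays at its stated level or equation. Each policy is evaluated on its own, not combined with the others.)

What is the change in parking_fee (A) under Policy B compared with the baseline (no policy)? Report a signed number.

-1920

Baseline:
  L = 72
  D = 57
  M = 53 + 6·72 + 6·57 = 827
  C = -4 − 5·57 + 4·827 = 3019
  A = 148 + 2·827 + 2·3019 = 7840
Policy B (L − 32):
  L = 72 − 32 = 40
  D = 57
  M = 53 + 6·40 + 6·57 = 635
  C = -4 − 5·57 + 4·635 = 2251
  A = 148 + 2·635 + 2·2251 = 5920
Change in A: 5920 − 7840 = -1920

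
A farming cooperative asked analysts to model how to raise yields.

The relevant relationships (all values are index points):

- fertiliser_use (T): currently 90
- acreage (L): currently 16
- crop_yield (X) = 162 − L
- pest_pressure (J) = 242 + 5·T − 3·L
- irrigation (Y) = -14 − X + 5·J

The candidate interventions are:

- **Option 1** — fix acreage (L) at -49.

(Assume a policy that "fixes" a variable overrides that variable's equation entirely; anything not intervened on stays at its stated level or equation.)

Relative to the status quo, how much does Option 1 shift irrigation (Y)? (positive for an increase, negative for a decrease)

Baseline:
  T = 90
  L = 16
  X = 162 − 16 = 146
  J = 242 + 5·90 − 3·16 = 644
  Y = -14 − 146 + 5·644 = 3060
Option 1 (L := -49):
  T = 90
  L = -49
  X = 162 − (-49) = 211
  J = 242 + 5·90 − 3·(-49) = 839
  Y = -14 − 211 + 5·839 = 3970
Change in Y: 3970 − 3060 = 910

910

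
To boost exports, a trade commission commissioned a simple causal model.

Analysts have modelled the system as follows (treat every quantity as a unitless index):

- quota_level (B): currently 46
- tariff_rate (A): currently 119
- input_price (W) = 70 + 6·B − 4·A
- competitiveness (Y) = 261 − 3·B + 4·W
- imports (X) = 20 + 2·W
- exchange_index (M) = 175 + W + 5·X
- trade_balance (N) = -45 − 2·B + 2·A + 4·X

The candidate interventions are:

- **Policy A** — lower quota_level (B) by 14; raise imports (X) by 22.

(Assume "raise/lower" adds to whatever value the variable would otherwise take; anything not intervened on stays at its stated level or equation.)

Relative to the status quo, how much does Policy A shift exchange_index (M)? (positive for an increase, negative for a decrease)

-814

Baseline:
  B = 46
  A = 119
  W = 70 + 6·46 − 4·119 = -130
  X = 20 + 2·(-130) = -240
  M = 175 + (-130) + 5·(-240) = -1155
Policy A (B − 14, X + 22):
  B = 46 − 14 = 32
  A = 119
  W = 70 + 6·32 − 4·119 = -214
  X = 20 + 2·(-214) (+22 from intervention) = -386
  M = 175 + (-214) + 5·(-386) = -1969
Change in M: -1969 − (-1155) = -814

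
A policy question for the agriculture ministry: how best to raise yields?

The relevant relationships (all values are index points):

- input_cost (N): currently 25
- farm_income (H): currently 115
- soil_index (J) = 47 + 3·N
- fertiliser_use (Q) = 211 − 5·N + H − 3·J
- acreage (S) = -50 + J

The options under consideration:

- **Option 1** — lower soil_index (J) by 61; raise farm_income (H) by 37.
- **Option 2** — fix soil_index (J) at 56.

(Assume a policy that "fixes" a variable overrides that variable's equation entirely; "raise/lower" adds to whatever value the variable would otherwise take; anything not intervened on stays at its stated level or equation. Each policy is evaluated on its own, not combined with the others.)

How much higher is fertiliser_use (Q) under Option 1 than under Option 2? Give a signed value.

22

Option 1 (J − 61, H + 37):
  N = 25
  H = 115 + 37 = 152
  J = 47 + 3·25 (−61 from intervention) = 61
  Q = 211 − 5·25 + 152 − 3·61 = 55
Option 2 (J := 56):
  N = 25
  H = 115
  J = 56
  Q = 211 − 5·25 + 115 − 3·56 = 33
Q: 55 − 33 = 22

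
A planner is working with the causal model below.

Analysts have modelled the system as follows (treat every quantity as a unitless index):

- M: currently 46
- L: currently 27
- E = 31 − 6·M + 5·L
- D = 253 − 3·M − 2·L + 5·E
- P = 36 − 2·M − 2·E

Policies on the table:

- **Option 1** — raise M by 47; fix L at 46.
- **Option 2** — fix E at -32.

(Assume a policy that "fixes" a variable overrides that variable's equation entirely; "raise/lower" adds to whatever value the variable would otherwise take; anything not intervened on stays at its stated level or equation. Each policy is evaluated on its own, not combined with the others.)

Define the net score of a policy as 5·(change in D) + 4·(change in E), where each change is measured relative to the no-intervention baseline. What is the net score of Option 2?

Baseline:
  M = 46
  L = 27
  E = 31 − 6·46 + 5·27 = -110
  D = 253 − 3·46 − 2·27 + 5·(-110) = -489
Option 2 (E := -32):
  M = 46
  L = 27
  E = -32
  D = 253 − 3·46 − 2·27 + 5·(-32) = -99
ΔD = -99 − (-489) = 390; ΔE = -32 − (-110) = 78
Score = 5·390 + 4·78 = 2262

2262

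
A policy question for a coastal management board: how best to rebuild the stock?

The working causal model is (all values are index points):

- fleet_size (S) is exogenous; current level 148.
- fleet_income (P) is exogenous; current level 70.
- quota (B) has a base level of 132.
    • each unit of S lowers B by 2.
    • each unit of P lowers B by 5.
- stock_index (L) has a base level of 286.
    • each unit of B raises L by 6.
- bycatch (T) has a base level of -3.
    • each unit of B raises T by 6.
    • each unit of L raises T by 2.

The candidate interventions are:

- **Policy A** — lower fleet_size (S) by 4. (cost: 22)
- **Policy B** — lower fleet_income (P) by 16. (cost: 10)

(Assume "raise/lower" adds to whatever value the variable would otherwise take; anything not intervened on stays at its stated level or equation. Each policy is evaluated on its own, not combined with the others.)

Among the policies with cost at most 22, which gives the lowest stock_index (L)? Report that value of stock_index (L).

-2750

Policy A (S − 4):
  S = 148 − 4 = 144
  P = 70
  B = 132 − 2·144 − 5·70 = -506
  L = 286 + 6·(-506) = -2750
Policy B (P − 16):
  S = 148
  P = 70 − 16 = 54
  B = 132 − 2·148 − 5·54 = -434
  L = 286 + 6·(-434) = -2318
Comparing — Policy A: L=-2750, Policy B: L=-2318. Lowest is -2750 (Policy A).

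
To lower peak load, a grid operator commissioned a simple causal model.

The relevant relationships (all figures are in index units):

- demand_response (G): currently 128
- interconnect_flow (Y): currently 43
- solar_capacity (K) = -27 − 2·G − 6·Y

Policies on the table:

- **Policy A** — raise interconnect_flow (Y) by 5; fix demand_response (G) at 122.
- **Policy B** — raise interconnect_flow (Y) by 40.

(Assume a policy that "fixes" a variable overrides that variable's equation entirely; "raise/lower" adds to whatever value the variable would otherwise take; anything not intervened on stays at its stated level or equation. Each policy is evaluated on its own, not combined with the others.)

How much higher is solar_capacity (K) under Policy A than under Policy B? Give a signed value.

222

Policy A (Y + 5, G := 122):
  G = 122
  Y = 43 + 5 = 48
  K = -27 − 2·122 − 6·48 = -559
Policy B (Y + 40):
  G = 128
  Y = 43 + 40 = 83
  K = -27 − 2·128 − 6·83 = -781
K: -559 − (-781) = 222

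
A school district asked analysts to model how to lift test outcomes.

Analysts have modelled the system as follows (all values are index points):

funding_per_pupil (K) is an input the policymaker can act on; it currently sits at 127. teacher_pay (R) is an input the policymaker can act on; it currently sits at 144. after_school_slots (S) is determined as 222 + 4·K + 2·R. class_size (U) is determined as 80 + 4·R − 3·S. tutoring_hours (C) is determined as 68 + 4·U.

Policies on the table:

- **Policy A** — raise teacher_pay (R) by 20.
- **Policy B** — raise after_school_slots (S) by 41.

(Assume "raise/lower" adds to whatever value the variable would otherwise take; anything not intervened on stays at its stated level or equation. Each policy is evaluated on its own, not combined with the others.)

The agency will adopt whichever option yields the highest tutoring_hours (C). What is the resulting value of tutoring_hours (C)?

-9684

Policy A (R + 20):
  K = 127
  R = 144 + 20 = 164
  S = 222 + 4·127 + 2·164 = 1058
  U = 80 + 4·164 − 3·1058 = -2438
  C = 68 + 4·(-2438) = -9684
Policy B (S + 41):
  K = 127
  R = 144
  S = 222 + 4·127 + 2·144 (+41 from intervention) = 1059
  U = 80 + 4·144 − 3·1059 = -2521
  C = 68 + 4·(-2521) = -10016
Comparing — Policy A: C=-9684, Policy B: C=-10016. Highest is -9684 (Policy A).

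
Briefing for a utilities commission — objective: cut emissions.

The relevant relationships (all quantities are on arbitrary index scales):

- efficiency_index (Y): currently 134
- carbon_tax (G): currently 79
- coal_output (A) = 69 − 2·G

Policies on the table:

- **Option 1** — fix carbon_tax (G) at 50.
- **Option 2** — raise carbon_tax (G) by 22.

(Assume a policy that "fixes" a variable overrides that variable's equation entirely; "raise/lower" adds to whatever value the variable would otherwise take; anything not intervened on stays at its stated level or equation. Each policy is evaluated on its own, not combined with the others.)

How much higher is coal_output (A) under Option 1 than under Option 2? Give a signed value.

102

Option 1 (G := 50):
  G = 50
  A = 69 − 2·50 = -31
Option 2 (G + 22):
  G = 79 + 22 = 101
  A = 69 − 2·101 = -133
A: -31 − (-133) = 102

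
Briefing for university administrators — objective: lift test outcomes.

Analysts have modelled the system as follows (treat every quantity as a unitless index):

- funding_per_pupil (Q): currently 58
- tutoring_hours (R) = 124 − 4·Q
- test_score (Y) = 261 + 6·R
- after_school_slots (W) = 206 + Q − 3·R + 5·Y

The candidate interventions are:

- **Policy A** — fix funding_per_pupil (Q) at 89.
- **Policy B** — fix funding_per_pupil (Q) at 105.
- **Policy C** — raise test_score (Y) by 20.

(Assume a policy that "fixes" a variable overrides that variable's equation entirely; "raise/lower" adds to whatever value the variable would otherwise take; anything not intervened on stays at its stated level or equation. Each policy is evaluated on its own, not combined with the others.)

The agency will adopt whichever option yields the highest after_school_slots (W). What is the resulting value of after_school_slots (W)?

-1247

Policy A (Q := 89):
  Q = 89
  R = 124 − 4·89 = -232
  Y = 261 + 6·(-232) = -1131
  W = 206 + 89 − 3·(-232) + 5·(-1131) = -4664
Policy B (Q := 105):
  Q = 105
  R = 124 − 4·105 = -296
  Y = 261 + 6·(-296) = -1515
  W = 206 + 105 − 3·(-296) + 5·(-1515) = -6376
Policy C (Y + 20):
  Q = 58
  R = 124 − 4·58 = -108
  Y = 261 + 6·(-108) (+20 from intervention) = -367
  W = 206 + 58 − 3·(-108) + 5·(-367) = -1247
Comparing — Policy A: W=-4664, Policy B: W=-6376, Policy C: W=-1247. Highest is -1247 (Policy C).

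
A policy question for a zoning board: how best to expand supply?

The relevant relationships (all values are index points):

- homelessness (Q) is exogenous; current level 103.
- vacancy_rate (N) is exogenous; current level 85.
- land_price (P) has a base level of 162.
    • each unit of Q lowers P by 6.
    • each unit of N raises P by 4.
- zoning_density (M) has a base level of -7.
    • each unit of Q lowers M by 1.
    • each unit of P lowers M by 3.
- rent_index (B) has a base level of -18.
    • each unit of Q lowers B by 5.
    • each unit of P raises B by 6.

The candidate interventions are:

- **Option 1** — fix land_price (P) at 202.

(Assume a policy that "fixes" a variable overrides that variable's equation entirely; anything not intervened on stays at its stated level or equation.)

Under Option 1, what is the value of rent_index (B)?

679

Option 1 (P := 202):
  Q = 103
  N = 85
  P = 202
  B = -18 − 5·103 + 6·202 = 679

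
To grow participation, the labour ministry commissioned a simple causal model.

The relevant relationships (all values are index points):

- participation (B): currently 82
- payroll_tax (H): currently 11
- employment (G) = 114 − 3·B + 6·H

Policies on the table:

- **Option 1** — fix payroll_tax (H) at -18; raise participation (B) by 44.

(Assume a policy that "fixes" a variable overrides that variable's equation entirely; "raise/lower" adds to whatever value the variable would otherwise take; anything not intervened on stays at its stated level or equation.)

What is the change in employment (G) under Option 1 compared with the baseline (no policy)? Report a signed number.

-306

Baseline:
  B = 82
  H = 11
  G = 114 − 3·82 + 6·11 = -66
Option 1 (H := -18, B + 44):
  B = 82 + 44 = 126
  H = -18
  G = 114 − 3·126 + 6·(-18) = -372
Change in G: -372 − (-66) = -306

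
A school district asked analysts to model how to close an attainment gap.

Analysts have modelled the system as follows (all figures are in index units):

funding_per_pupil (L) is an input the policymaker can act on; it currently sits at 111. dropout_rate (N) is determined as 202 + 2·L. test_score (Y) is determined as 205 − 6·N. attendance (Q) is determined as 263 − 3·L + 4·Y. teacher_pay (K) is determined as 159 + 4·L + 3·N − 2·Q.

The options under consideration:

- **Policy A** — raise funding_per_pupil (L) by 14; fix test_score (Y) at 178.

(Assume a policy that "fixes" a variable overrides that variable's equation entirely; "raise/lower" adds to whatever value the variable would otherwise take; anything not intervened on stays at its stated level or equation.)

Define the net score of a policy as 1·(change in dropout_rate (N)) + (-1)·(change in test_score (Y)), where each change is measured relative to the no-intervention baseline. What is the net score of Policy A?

Baseline:
  L = 111
  N = 202 + 2·111 = 424
  Y = 205 − 6·424 = -2339
Policy A (L + 14, Y := 178):
  L = 111 + 14 = 125
  N = 202 + 2·125 = 452
  Y = 178
ΔN = 452 − 424 = 28; ΔY = 178 − (-2339) = 2517
Score = 1·28 + (-1)·2517 = -2489

-2489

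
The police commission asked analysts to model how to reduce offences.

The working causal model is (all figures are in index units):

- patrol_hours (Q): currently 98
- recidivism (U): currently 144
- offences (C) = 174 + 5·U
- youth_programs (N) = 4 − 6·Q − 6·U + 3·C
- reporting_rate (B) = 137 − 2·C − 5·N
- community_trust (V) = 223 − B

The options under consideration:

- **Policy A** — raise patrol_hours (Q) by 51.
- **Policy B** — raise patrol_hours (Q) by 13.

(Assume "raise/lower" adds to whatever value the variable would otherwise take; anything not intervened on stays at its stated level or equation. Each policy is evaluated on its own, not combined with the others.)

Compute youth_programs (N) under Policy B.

Policy B (Q + 13):
  Q = 98 + 13 = 111
  U = 144
  C = 174 + 5·144 = 894
  N = 4 − 6·111 − 6·144 + 3·894 = 1156

1156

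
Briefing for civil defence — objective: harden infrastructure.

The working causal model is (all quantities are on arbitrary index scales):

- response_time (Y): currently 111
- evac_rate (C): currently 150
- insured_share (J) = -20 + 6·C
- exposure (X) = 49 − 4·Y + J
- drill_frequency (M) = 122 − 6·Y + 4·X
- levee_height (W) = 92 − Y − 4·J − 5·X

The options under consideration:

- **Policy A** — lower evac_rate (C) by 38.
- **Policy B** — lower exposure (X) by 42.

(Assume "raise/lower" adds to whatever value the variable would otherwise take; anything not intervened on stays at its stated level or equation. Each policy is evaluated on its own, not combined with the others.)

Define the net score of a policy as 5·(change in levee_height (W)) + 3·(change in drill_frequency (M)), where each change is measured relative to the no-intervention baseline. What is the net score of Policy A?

7524

Baseline:
  Y = 111
  C = 150
  J = -20 + 6·150 = 880
  X = 49 − 4·111 + 880 = 485
  M = 122 − 6·111 + 4·485 = 1396
  W = 92 − 111 − 4·880 − 5·485 = -5964
Policy A (C − 38):
  Y = 111
  C = 150 − 38 = 112
  J = -20 + 6·112 = 652
  X = 49 − 4·111 + 652 = 257
  M = 122 − 6·111 + 4·257 = 484
  W = 92 − 111 − 4·652 − 5·257 = -3912
ΔW = -3912 − (-5964) = 2052; ΔM = 484 − 1396 = -912
Score = 5·2052 + 3·(-912) = 7524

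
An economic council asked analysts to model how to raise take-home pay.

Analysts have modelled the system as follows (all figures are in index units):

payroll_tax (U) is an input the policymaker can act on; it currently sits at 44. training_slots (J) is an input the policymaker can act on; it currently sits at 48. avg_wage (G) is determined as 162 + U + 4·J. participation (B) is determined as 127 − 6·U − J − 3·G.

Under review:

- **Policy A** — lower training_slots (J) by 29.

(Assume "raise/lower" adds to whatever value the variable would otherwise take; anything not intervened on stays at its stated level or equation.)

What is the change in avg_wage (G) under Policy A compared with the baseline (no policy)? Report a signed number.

-116

Baseline:
  U = 44
  J = 48
  G = 162 + 44 + 4·48 = 398
Policy A (J − 29):
  U = 44
  J = 48 − 29 = 19
  G = 162 + 44 + 4·19 = 282
Change in G: 282 − 398 = -116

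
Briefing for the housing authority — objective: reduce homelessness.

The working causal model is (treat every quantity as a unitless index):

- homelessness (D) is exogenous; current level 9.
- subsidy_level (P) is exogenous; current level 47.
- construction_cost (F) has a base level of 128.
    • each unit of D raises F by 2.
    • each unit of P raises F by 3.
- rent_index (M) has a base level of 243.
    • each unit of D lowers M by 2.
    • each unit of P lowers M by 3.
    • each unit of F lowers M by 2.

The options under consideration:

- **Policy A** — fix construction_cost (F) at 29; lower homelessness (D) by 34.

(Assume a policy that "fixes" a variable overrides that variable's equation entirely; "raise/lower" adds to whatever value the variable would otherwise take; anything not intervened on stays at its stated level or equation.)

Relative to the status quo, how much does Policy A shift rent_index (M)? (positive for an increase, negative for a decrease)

Baseline:
  D = 9
  P = 47
  F = 128 + 2·9 + 3·47 = 287
  M = 243 − 2·9 − 3·47 − 2·287 = -490
Policy A (F := 29, D − 34):
  D = 9 − 34 = -25
  P = 47
  F = 29
  M = 243 − 2·(-25) − 3·47 − 2·29 = 94
Change in M: 94 − (-490) = 584

584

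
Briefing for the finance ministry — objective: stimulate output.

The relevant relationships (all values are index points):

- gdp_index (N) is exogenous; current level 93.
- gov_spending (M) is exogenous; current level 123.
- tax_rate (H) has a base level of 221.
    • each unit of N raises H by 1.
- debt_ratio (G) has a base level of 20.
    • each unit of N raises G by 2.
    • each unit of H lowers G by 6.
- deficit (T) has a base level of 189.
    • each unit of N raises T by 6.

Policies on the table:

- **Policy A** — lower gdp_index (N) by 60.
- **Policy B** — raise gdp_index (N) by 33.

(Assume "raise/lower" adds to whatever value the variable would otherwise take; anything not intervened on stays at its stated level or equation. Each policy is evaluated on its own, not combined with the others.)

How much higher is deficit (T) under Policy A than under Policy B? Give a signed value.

-558

Policy A (N − 60):
  N = 93 − 60 = 33
  T = 189 + 6·33 = 387
Policy B (N + 33):
  N = 93 + 33 = 126
  T = 189 + 6·126 = 945
T: 387 − 945 = -558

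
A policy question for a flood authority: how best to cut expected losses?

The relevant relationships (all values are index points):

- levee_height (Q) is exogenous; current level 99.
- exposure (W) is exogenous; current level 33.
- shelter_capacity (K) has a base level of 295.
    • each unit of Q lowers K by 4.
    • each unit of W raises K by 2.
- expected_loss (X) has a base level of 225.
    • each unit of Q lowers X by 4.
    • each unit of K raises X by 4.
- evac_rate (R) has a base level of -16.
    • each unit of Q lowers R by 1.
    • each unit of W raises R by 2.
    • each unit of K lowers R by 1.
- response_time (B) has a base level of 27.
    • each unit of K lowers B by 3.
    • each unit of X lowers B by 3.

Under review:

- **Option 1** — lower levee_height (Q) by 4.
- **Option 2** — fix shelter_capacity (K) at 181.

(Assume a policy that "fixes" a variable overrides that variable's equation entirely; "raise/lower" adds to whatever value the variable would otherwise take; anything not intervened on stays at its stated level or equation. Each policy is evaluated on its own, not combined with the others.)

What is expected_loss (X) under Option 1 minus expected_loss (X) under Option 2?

Option 1 (Q − 4):
  Q = 99 − 4 = 95
  W = 33
  K = 295 − 4·95 + 2·33 = -19
  X = 225 − 4·95 + 4·(-19) = -231
Option 2 (K := 181):
  Q = 99
  W = 33
  K = 181
  X = 225 − 4·99 + 4·181 = 553
X: -231 − 553 = -784

-784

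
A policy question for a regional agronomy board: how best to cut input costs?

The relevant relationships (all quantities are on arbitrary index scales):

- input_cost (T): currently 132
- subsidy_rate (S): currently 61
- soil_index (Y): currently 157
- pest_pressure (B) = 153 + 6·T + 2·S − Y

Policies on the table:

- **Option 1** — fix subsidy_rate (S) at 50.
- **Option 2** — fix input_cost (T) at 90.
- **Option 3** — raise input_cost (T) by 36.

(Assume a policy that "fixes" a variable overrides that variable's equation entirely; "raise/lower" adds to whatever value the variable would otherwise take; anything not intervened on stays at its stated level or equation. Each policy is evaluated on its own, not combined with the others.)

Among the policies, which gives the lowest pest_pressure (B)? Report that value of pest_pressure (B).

658

Option 1 (S := 50):
  T = 132
  S = 50
  Y = 157
  B = 153 + 6·132 + 2·50 − 157 = 888
Option 2 (T := 90):
  T = 90
  S = 61
  Y = 157
  B = 153 + 6·90 + 2·61 − 157 = 658
Option 3 (T + 36):
  T = 132 + 36 = 168
  S = 61
  Y = 157
  B = 153 + 6·168 + 2·61 − 157 = 1126
Comparing — Option 1: B=888, Option 2: B=658, Option 3: B=1126. Lowest is 658 (Option 2).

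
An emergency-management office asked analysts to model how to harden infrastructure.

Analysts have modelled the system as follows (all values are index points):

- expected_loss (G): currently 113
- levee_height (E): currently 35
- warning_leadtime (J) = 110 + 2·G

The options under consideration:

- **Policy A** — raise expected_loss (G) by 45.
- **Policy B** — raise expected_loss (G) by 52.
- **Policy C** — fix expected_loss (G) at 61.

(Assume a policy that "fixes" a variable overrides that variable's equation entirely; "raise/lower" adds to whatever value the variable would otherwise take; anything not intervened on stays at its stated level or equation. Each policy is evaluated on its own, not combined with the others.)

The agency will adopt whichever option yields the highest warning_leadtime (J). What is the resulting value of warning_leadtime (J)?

Policy A (G + 45):
  G = 113 + 45 = 158
  J = 110 + 2·158 = 426
Policy B (G + 52):
  G = 113 + 52 = 165
  J = 110 + 2·165 = 440
Policy C (G := 61):
  G = 61
  J = 110 + 2·61 = 232
Comparing — Policy A: J=426, Policy B: J=440, Policy C: J=232. Highest is 440 (Policy B).

440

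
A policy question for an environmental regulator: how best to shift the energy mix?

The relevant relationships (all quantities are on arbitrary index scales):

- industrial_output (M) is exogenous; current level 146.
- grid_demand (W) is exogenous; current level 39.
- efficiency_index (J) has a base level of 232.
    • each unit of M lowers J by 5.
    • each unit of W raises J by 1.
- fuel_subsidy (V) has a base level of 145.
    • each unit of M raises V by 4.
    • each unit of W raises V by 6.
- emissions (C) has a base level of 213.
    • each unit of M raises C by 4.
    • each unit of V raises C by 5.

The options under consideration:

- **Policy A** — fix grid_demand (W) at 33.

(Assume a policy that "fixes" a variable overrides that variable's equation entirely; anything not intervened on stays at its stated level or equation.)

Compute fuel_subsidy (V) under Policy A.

927

Policy A (W := 33):
  M = 146
  W = 33
  V = 145 + 4·146 + 6·33 = 927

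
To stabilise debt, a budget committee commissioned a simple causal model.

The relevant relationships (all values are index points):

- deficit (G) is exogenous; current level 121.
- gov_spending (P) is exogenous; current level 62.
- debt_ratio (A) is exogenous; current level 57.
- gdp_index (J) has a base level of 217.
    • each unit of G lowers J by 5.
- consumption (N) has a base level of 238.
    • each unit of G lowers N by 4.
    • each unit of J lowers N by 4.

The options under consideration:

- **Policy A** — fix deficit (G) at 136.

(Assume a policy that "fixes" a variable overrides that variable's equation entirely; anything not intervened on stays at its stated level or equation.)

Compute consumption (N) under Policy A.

Policy A (G := 136):
  G = 136
  J = 217 − 5·136 = -463
  N = 238 − 4·136 − 4·(-463) = 1546

1546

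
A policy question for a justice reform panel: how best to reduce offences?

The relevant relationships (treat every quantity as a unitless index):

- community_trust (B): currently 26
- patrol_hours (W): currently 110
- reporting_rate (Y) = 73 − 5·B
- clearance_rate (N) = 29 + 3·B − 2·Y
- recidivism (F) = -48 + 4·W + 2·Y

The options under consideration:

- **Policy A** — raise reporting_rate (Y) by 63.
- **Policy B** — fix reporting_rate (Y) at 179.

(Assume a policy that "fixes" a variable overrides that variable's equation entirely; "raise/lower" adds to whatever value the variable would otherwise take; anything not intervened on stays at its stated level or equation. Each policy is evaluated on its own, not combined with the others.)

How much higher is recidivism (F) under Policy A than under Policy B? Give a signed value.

-346

Policy A (Y + 63):
  B = 26
  W = 110
  Y = 73 − 5·26 (+63 from intervention) = 6
  F = -48 + 4·110 + 2·6 = 404
Policy B (Y := 179):
  B = 26
  W = 110
  Y = 179
  F = -48 + 4·110 + 2·179 = 750
F: 404 − 750 = -346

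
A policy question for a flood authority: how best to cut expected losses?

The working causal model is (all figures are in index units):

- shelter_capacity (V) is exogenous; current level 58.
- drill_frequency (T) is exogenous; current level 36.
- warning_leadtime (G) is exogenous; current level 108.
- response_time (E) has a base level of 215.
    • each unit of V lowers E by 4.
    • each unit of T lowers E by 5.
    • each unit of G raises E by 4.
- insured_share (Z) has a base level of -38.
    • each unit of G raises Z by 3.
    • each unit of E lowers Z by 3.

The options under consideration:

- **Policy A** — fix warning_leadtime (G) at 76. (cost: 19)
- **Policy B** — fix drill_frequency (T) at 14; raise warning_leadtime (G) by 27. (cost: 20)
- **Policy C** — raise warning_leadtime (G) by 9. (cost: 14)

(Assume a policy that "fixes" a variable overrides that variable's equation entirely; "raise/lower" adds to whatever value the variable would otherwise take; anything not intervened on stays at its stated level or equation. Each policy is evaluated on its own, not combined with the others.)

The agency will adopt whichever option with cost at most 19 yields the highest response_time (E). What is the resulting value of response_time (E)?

Policy A (G := 76):
  V = 58
  T = 36
  G = 76
  E = 215 − 4·58 − 5·36 + 4·76 = 107
Policy C (G + 9):
  V = 58
  T = 36
  G = 108 + 9 = 117
  E = 215 − 4·58 − 5·36 + 4·117 = 271
Comparing — Policy A: E=107, Policy C: E=271. Highest is 271 (Policy C).

271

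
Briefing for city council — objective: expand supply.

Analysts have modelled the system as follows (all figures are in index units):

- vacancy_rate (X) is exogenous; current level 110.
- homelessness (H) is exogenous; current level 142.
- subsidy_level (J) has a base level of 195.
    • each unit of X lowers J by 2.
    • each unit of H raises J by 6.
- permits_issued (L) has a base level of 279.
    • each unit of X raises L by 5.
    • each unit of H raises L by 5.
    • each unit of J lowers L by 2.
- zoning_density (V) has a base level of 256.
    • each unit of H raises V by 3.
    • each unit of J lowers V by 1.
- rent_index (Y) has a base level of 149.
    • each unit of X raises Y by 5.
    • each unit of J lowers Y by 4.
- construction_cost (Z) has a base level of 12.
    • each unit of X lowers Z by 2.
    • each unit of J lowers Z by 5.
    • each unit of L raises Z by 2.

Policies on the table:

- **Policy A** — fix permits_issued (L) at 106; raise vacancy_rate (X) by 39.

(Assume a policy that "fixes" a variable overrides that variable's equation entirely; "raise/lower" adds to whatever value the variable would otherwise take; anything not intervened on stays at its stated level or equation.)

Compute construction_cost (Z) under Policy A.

-3819

Policy A (L := 106, X + 39):
  X = 110 + 39 = 149
  H = 142
  J = 195 − 2·149 + 6·142 = 749
  L = 106
  Z = 12 − 2·149 − 5·749 + 2·106 = -3819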